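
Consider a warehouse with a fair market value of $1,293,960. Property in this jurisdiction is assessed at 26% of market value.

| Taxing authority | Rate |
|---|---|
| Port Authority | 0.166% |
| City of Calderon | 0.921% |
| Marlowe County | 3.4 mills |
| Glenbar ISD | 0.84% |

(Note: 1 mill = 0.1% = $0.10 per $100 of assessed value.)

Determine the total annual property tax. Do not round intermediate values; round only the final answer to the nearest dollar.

Assessed value = $1,293,960 × 0.26 = $336,429.6
Port Authority: $336,429.6 × 0.00166 = $558.473136
City of Calderon: $336,429.6 × 0.00921 = $3,098.516616
Marlowe County: $336,429.6 × 0.0034 = $1,143.86064
Glenbar ISD: $336,429.6 × 0.0084 = $2,826.00864
Total = $7,626.859032

$7,627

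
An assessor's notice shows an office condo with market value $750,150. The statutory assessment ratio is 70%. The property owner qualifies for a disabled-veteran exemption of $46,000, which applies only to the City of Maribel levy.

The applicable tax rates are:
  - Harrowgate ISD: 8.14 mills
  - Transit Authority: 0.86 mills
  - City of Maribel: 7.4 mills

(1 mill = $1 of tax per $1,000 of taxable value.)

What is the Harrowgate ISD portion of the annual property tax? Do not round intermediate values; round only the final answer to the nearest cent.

$4,274.35

Assessed value = $750,150 × 0.7 = $525,105
Harrowgate ISD taxable value = $525,105 (exemption does not apply)
Harrowgate ISD levy = $525,105 × 0.00814 = $4,274.3547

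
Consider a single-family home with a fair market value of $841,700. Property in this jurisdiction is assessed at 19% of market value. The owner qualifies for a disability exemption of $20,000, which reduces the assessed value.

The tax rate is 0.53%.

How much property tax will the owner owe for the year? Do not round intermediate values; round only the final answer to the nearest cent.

Assessed value = $841,700 × 0.19 = $159,923
Taxable value = $159,923 − $20,000 = $139,923
Tax = $139,923 × 0.0053 = $741.5919

$741.59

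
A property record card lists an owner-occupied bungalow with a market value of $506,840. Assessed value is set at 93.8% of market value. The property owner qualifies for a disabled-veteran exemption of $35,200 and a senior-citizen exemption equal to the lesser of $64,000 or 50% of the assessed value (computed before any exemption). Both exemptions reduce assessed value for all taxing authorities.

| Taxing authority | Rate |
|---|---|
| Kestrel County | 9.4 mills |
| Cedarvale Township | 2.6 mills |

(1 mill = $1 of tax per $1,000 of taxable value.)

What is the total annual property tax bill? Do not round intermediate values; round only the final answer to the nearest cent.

Assessed value = $506,840 × 0.938 = $475,415.92
Senior-citizen exemption = min($64,000, 50% × $475,415.92) = min($64,000, $237,707.96) = $64,000 (dollar cap binds)
Taxable value = $475,415.92 − $35,200 − $64,000 = $376,215.92
Kestrel County: $376,215.92 × 0.0094 = $3,536.429648
Cedarvale Township: $376,215.92 × 0.0026 = $978.161392
Total = $4,514.59104

$4,514.59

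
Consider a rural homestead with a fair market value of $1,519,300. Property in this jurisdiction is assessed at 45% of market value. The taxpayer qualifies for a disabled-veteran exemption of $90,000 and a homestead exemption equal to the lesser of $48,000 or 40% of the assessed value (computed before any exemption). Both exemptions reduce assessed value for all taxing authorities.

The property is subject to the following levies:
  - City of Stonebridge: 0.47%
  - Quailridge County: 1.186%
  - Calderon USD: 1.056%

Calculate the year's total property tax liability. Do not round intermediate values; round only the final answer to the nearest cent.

Assessed value = $1,519,300 × 0.45 = $683,685
Homestead exemption = min($48,000, 40% × $683,685) = min($48,000, $273,474) = $48,000 (dollar cap binds)
Taxable value = $683,685 − $90,000 − $48,000 = $545,685
City of Stonebridge: $545,685 × 0.0047 = $2,564.7195
Quailridge County: $545,685 × 0.01186 = $6,471.8241
Calderon USD: $545,685 × 0.01056 = $5,762.4336
Total = $14,798.9772

$14,798.98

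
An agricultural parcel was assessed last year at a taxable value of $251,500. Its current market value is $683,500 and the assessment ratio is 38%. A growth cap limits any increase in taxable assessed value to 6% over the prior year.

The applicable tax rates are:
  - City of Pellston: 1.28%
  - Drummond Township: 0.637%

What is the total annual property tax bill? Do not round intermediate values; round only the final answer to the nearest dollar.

$4,979

Uncapped assessed value = $683,500 × 0.38 = $259,730
Cap limit = $251,500 × 1.06 = $266,590
Taxable assessed value = min($259,730, $266,590) = $259,730 (cap does not bind)
City of Pellston: $259,730 × 0.0128 = $3,324.544
Drummond Township: $259,730 × 0.00637 = $1,654.4801
Total = $4,979.0241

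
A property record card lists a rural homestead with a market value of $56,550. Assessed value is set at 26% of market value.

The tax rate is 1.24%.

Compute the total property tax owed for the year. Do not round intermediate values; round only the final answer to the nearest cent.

$182.32

Assessed value = $56,550 × 0.26 = $14,703
Tax = $14,703 × 0.0124 = $182.3172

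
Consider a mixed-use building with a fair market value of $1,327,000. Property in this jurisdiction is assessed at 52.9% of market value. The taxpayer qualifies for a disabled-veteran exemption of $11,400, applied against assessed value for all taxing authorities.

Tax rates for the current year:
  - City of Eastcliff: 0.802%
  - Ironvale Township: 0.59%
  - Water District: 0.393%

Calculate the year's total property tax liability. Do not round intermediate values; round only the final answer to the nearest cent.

$12,326.91

Assessed value = $1,327,000 × 0.529 = $701,983
Taxable value = $701,983 − $11,400 = $690,583
City of Eastcliff: $690,583 × 0.00802 = $5,538.47566
Ironvale Township: $690,583 × 0.0059 = $4,074.4397
Water District: $690,583 × 0.00393 = $2,713.99119
Total = $5,538.47566 + $4,074.4397 + $2,713.99119 = $12,326.90655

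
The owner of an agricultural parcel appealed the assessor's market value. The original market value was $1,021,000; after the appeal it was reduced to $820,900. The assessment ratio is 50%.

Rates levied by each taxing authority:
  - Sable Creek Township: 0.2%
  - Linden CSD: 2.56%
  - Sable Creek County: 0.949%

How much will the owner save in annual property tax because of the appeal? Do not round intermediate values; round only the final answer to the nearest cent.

$3,710.85

Old assessed value = $1,021,000 × 0.5 = $510,500
New assessed value = $820,900 × 0.5 = $410,450
Combined rate = 0.002 + 0.0256 + 0.00949 = 0.03709
Old tax = $510,500 × 0.03709 = $18,934.445
New tax = $410,450 × 0.03709 = $15,223.5905
Reduction = $18,934.445 − $15,223.5905 = $3,710.8545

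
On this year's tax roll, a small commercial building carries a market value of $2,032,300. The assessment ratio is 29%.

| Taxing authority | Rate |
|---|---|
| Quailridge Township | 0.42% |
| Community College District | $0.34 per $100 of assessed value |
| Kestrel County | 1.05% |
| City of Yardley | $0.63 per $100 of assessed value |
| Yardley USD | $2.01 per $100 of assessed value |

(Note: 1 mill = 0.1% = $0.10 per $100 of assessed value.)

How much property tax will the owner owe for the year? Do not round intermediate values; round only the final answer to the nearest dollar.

Assessed value = $2,032,300 × 0.29 = $589,367
Quailridge Township: $589,367 × 0.0042 = $2,475.3414
Community College District: $589,367 × 0.0034 = $2,003.8478
Kestrel County: $589,367 × 0.0105 = $6,188.3535
City of Yardley: $589,367 × 0.0063 = $3,713.0121
Yardley USD: $589,367 × 0.0201 = $11,846.2767
Total = $26,226.8315

$26,227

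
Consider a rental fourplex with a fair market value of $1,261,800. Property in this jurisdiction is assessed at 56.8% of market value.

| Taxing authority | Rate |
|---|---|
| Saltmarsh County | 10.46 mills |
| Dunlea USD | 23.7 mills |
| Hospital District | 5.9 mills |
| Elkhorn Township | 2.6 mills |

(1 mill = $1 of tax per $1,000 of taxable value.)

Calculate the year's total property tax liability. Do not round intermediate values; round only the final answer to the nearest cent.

Assessed value = $1,261,800 × 0.568 = $716,702.4
Saltmarsh County: $716,702.4 × 0.01046 = $7,496.707104
Dunlea USD: $716,702.4 × 0.0237 = $16,985.84688
Hospital District: $716,702.4 × 0.0059 = $4,228.54416
Elkhorn Township: $716,702.4 × 0.0026 = $1,863.42624
Total = $7,496.707104 + $16,985.84688 + $4,228.54416 + $1,863.42624 = $30,574.524384

$30,574.52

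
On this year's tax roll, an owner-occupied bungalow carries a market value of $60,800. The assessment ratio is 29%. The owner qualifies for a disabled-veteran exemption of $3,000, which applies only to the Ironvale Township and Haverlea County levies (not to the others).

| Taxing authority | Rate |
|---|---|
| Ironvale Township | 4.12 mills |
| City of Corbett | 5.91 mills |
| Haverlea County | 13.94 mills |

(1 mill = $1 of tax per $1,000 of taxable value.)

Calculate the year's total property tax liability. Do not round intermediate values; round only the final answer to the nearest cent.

Assessed value = $60,800 × 0.29 = $17,632
Ironvale Township: ($17,632 − $3,000) × 0.00412 = $14,632 × 0.00412 = $60.28384
City of Corbett: $17,632 × 0.00591 = $104.20512
Haverlea County: ($17,632 − $3,000) × 0.01394 = $14,632 × 0.01394 = $203.97008
Total = $368.45904

$368.46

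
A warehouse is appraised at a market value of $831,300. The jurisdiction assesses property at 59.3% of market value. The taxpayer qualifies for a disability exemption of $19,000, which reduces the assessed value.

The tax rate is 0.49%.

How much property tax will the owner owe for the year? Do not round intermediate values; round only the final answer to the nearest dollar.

Assessed value = $831,300 × 0.593 = $492,960.9
Taxable value = $492,960.9 − $19,000 = $473,960.9
Tax = $473,960.9 × 0.0049 = $2,322.40841

$2,322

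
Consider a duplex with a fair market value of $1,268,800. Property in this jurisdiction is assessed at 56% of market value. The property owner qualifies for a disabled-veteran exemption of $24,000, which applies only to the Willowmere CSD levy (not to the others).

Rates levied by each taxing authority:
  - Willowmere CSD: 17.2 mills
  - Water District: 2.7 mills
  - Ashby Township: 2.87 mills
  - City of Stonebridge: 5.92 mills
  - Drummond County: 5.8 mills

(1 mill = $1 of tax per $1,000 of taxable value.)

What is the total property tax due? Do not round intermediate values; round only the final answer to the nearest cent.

$24,093.31

Assessed value = $1,268,800 × 0.56 = $710,528
Willowmere CSD: ($710,528 − $24,000) × 0.0172 = $686,528 × 0.0172 = $11,808.2816
Water District: $710,528 × 0.0027 = $1,918.4256
Ashby Township: $710,528 × 0.00287 = $2,039.21536
City of Stonebridge: $710,528 × 0.00592 = $4,206.32576
Drummond County: $710,528 × 0.0058 = $4,121.0624
Total = $24,093.31072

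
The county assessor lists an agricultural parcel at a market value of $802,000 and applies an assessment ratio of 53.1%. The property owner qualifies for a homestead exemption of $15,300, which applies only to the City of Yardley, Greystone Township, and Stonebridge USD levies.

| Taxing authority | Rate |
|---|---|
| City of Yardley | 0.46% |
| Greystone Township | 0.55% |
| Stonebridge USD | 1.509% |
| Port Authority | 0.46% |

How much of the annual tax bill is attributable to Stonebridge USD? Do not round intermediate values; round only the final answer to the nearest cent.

Assessed value = $802,000 × 0.531 = $425,862
Stonebridge USD taxable value = $425,862 − $15,300 = $410,562
Stonebridge USD levy = $410,562 × 0.01509 = $6,195.38058

$6,195.38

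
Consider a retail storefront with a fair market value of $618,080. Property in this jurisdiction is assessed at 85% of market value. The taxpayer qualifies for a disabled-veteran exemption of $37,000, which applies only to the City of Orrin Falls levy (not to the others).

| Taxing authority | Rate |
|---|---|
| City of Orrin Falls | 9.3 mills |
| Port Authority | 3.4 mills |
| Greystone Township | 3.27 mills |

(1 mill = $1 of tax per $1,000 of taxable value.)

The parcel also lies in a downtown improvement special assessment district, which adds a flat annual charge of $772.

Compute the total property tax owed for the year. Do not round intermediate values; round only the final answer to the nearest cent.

Assessed value = $618,080 × 0.85 = $525,368
City of Orrin Falls: ($525,368 − $37,000) × 0.0093 = $488,368 × 0.0093 = $4,541.8224
Port Authority: $525,368 × 0.0034 = $1,786.2512
Greystone Township: $525,368 × 0.00327 = $1,717.95336
Levies subtotal = $8,046.02696
Total = $8,046.02696 + $772 = $8,818.02696

$8,818.03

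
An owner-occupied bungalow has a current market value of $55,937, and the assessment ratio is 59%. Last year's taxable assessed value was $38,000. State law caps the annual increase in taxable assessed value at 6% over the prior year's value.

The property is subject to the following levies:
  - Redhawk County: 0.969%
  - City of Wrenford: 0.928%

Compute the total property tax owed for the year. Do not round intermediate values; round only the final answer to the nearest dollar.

$626

Uncapped assessed value = $55,937 × 0.59 = $33,002.83
Cap limit = $38,000 × 1.06 = $40,280
Taxable assessed value = min($33,002.83, $40,280) = $33,002.83 (cap does not bind)
Redhawk County: $33,002.83 × 0.00969 = $319.7974227
City of Wrenford: $33,002.83 × 0.00928 = $306.2662624
Total = $626.0636851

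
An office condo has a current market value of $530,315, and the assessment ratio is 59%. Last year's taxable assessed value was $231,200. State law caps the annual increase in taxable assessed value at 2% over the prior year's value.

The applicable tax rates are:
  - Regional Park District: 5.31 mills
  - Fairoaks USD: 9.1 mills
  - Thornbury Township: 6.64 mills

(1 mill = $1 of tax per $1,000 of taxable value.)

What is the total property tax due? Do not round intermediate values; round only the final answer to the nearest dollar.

$4,964

Uncapped assessed value = $530,315 × 0.59 = $312,885.85
Cap limit = $231,200 × 1.02 = $235,824
Taxable assessed value = min($312,885.85, $235,824) = $235,824 (cap binds)
Regional Park District: $235,824 × 0.00531 = $1,252.22544
Fairoaks USD: $235,824 × 0.0091 = $2,145.9984
Thornbury Township: $235,824 × 0.00664 = $1,565.87136
Total = $4,964.0952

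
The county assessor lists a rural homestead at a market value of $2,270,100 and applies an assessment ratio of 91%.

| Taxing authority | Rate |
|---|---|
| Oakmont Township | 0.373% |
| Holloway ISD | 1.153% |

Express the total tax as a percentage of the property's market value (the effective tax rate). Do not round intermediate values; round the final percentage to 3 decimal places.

Assessed value = $2,270,100 × 0.91 = $2,065,791
Oakmont Township: $2,065,791 × 0.00373 = $7,705.40043
Holloway ISD: $2,065,791 × 0.01153 = $23,818.57023
Total tax = $31,523.97066
Effective rate = $31,523.97066 ÷ $2,270,100 = 1.389% of market value

1.389%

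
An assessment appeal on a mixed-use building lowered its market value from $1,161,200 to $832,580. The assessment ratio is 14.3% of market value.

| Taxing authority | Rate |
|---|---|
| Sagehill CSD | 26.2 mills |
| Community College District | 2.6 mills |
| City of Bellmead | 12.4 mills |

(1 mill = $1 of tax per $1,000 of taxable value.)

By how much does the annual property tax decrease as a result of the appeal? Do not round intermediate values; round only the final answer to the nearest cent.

Old assessed value = $1,161,200 × 0.143 = $166,051.6
New assessed value = $832,580 × 0.143 = $119,058.94
Combined rate = 0.0262 + 0.0026 + 0.0124 = 0.0412
Old tax = $166,051.6 × 0.0412 = $6,841.32592
New tax = $119,058.94 × 0.0412 = $4,905.228328
Reduction = $6,841.32592 − $4,905.228328 = $1,936.097592

$1,936.10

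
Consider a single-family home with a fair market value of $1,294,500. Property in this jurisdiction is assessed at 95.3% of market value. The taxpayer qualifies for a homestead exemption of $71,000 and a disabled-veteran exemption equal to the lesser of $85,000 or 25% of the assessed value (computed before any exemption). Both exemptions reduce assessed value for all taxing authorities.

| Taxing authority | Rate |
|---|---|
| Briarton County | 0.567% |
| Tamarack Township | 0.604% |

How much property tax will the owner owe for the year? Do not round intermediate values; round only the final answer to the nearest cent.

$12,619.38

Assessed value = $1,294,500 × 0.953 = $1,233,658.5
Disabled-veteran exemption = min($85,000, 25% × $1,233,658.5) = min($85,000, $308,414.625) = $85,000 (dollar cap binds)
Taxable value = $1,233,658.5 − $71,000 − $85,000 = $1,077,658.5
Briarton County: $1,077,658.5 × 0.00567 = $6,110.323695
Tamarack Township: $1,077,658.5 × 0.00604 = $6,509.05734
Total = $12,619.381035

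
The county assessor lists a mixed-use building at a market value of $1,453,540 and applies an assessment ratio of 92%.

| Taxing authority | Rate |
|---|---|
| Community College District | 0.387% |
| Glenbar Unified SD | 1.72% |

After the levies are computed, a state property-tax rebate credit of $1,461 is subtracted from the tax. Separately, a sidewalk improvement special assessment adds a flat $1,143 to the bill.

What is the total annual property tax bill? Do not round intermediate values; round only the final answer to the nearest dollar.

$27,858

Assessed value = $1,453,540 × 0.92 = $1,337,256.8
Community College District: $1,337,256.8 × 0.00387 = $5,175.183816
Glenbar Unified SD: $1,337,256.8 × 0.0172 = $23,000.81696
Levies subtotal = $28,176.000776
After credit = $28,176.000776 − $1,461 = $26,715.000776
Total = $26,715.000776 + $1,143 = $27,858.000776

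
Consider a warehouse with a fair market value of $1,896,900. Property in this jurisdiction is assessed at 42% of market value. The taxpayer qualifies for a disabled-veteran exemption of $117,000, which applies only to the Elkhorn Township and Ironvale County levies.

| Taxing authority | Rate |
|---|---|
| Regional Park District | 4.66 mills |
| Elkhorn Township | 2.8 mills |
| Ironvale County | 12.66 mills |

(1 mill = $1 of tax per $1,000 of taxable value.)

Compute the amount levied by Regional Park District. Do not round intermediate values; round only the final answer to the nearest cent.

$3,712.61

Assessed value = $1,896,900 × 0.42 = $796,698
Regional Park District taxable value = $796,698 (exemption does not apply)
Regional Park District levy = $796,698 × 0.00466 = $3,712.61268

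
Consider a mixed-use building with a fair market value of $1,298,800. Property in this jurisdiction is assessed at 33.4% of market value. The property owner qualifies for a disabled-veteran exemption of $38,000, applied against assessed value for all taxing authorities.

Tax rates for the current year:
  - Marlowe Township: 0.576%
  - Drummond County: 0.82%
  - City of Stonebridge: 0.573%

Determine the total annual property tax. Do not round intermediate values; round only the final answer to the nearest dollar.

Assessed value = $1,298,800 × 0.334 = $433,799.2
Taxable value = $433,799.2 − $38,000 = $395,799.2
Marlowe Township: $395,799.2 × 0.00576 = $2,279.803392
Drummond County: $395,799.2 × 0.0082 = $3,245.55344
City of Stonebridge: $395,799.2 × 0.00573 = $2,267.929416
Total = $2,279.803392 + $3,245.55344 + $2,267.929416 = $7,793.286248

$7,793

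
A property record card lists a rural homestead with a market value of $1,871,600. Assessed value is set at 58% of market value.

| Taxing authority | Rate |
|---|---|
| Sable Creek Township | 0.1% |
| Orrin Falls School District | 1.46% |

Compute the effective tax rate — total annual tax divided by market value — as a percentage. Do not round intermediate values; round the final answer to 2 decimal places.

Assessed value = $1,871,600 × 0.58 = $1,085,528
Sable Creek Township: $1,085,528 × 0.001 = $1,085.528
Orrin Falls School District: $1,085,528 × 0.0146 = $15,848.7088
Total tax = $16,934.2368
Effective rate = $16,934.2368 ÷ $1,871,600 = 0.90% of market value

0.90%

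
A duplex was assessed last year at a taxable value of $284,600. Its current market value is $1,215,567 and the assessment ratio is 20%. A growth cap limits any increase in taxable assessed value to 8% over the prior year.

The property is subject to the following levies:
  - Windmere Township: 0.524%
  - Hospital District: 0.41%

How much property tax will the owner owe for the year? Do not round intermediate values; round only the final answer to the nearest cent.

$2,270.68

Uncapped assessed value = $1,215,567 × 0.2 = $243,113.4
Cap limit = $284,600 × 1.08 = $307,368
Taxable assessed value = min($243,113.4, $307,368) = $243,113.4 (cap does not bind)
Windmere Township: $243,113.4 × 0.00524 = $1,273.914216
Hospital District: $243,113.4 × 0.0041 = $996.76494
Total = $2,270.679156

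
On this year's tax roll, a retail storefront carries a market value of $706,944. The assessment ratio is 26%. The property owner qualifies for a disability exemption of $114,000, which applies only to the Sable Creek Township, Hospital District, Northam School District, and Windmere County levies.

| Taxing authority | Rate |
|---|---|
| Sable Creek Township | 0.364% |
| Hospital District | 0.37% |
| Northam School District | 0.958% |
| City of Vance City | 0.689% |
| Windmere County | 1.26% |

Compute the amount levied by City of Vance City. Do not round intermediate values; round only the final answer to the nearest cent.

$1,266.42

Assessed value = $706,944 × 0.26 = $183,805.44
City of Vance City taxable value = $183,805.44 (exemption does not apply)
City of Vance City levy = $183,805.44 × 0.00689 = $1,266.4194816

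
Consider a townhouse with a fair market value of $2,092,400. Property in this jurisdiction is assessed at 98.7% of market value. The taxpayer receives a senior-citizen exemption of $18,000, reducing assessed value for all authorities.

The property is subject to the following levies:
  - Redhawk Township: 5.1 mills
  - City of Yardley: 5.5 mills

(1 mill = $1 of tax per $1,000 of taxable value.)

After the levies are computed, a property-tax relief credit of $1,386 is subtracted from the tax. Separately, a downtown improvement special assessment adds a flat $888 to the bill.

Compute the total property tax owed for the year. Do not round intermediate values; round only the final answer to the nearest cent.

Assessed value = $2,092,400 × 0.987 = $2,065,198.8
Taxable value = $2,065,198.8 − $18,000 = $2,047,198.8
Redhawk Township: $2,047,198.8 × 0.0051 = $10,440.71388
City of Yardley: $2,047,198.8 × 0.0055 = $11,259.5934
Levies subtotal = $21,700.30728
After credit = $21,700.30728 − $1,386 = $20,314.30728
Total = $20,314.30728 + $888 = $21,202.30728

$21,202.31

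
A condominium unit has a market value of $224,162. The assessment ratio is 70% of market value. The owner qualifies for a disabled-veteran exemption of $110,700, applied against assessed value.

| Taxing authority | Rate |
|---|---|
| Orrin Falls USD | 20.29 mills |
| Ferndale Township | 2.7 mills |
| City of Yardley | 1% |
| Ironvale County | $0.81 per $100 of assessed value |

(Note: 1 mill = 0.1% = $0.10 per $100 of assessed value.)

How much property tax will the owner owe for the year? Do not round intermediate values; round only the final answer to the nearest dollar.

$1,899

Assessed value = $224,162 × 0.7 = $156,913.4
Taxable value = $156,913.4 − $110,700 = $46,213.4
Orrin Falls USD: $46,213.4 × 0.02029 = $937.669886
Ferndale Township: $46,213.4 × 0.0027 = $124.77618
City of Yardley: $46,213.4 × 0.01 = $462.134
Ironvale County: $46,213.4 × 0.0081 = $374.32854
Total = $1,898.908606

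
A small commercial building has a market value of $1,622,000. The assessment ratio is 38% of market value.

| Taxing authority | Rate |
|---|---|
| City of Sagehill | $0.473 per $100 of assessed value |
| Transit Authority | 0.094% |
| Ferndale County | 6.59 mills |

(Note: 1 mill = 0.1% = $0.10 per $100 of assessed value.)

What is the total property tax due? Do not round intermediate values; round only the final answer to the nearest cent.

$7,556.57

Assessed value = $1,622,000 × 0.38 = $616,360
City of Sagehill: $616,360 × 0.00473 = $2,915.3828
Transit Authority: $616,360 × 0.00094 = $579.3784
Ferndale County: $616,360 × 0.00659 = $4,061.8124
Total = $7,556.5736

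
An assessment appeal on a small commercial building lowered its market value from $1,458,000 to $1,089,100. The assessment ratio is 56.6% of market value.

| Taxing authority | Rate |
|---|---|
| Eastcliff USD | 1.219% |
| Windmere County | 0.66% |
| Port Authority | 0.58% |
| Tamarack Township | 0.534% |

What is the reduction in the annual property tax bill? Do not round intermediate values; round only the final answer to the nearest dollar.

Old assessed value = $1,458,000 × 0.566 = $825,228
New assessed value = $1,089,100 × 0.566 = $616,430.6
Combined rate = 0.01219 + 0.0066 + 0.0058 + 0.00534 = 0.02993
Old tax = $825,228 × 0.02993 = $24,699.07404
New tax = $616,430.6 × 0.02993 = $18,449.767858
Reduction = $24,699.07404 − $18,449.767858 = $6,249.306182

$6,249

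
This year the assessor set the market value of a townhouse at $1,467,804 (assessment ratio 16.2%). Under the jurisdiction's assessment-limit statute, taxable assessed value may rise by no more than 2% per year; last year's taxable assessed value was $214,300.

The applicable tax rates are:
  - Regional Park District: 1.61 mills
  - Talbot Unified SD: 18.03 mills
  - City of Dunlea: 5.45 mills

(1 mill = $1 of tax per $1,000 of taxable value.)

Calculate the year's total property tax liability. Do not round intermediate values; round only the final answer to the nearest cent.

Uncapped assessed value = $1,467,804 × 0.162 = $237,784.248
Cap limit = $214,300 × 1.02 = $218,586
Taxable assessed value = min($237,784.248, $218,586) = $218,586 (cap binds)
Regional Park District: $218,586 × 0.00161 = $351.92346
Talbot Unified SD: $218,586 × 0.01803 = $3,941.10558
City of Dunlea: $218,586 × 0.00545 = $1,191.2937
Total = $5,484.32274

$5,484.32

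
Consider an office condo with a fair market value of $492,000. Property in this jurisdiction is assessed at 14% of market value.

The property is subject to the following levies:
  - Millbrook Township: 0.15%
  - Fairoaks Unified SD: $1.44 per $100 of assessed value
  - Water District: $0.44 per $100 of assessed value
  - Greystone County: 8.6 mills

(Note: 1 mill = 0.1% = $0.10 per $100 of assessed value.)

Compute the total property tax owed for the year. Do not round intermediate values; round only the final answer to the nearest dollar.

Assessed value = $492,000 × 0.14 = $68,880
Millbrook Township: $68,880 × 0.0015 = $103.32
Fairoaks Unified SD: $68,880 × 0.0144 = $991.872
Water District: $68,880 × 0.0044 = $303.072
Greystone County: $68,880 × 0.0086 = $592.368
Total = $1,990.632

$1,991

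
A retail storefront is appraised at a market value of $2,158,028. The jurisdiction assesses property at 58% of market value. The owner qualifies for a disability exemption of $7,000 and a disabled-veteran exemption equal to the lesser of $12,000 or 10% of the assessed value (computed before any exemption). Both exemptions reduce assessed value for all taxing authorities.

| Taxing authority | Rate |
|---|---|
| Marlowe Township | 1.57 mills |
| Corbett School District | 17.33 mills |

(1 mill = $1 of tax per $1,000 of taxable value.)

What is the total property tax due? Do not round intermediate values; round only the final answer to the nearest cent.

Assessed value = $2,158,028 × 0.58 = $1,251,656.24
Disabled-veteran exemption = min($12,000, 10% × $1,251,656.24) = min($12,000, $125,165.624) = $12,000 (dollar cap binds)
Taxable value = $1,251,656.24 − $7,000 − $12,000 = $1,232,656.24
Marlowe Township: $1,232,656.24 × 0.00157 = $1,935.2702968
Corbett School District: $1,232,656.24 × 0.01733 = $21,361.9326392
Total = $23,297.202936

$23,297.20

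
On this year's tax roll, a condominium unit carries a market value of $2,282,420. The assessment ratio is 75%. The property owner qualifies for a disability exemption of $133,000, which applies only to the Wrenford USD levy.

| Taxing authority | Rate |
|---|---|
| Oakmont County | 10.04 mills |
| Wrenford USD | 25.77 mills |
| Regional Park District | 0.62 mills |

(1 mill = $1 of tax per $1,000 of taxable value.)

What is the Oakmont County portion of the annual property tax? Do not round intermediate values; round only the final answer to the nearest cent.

$17,186.62

Assessed value = $2,282,420 × 0.75 = $1,711,815
Oakmont County taxable value = $1,711,815 (exemption does not apply)
Oakmont County levy = $1,711,815 × 0.01004 = $17,186.6226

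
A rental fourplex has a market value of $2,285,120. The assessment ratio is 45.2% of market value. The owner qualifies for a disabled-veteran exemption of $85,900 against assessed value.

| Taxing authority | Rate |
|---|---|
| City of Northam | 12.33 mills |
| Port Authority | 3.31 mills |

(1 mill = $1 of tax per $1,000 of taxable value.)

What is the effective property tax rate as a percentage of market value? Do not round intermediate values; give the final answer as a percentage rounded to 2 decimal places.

0.65%

Assessed value = $2,285,120 × 0.452 = $1,032,874.24
Taxable value = $1,032,874.24 − $85,900 = $946,974.24
City of Northam: $946,974.24 × 0.01233 = $11,676.1923792
Port Authority: $946,974.24 × 0.00331 = $3,134.4847344
Total tax = $14,810.6771136
Effective rate = $14,810.6771136 ÷ $2,285,120 = 0.65% of market value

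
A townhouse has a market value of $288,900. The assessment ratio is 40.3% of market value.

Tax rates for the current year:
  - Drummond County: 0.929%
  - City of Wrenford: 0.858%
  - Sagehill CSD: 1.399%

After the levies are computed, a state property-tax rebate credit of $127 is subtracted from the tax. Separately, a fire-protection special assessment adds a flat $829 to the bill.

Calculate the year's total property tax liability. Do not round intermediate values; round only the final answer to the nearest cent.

Assessed value = $288,900 × 0.403 = $116,426.7
Drummond County: $116,426.7 × 0.00929 = $1,081.604043
City of Wrenford: $116,426.7 × 0.00858 = $998.941086
Sagehill CSD: $116,426.7 × 0.01399 = $1,628.809533
Levies subtotal = $3,709.354662
After credit = $3,709.354662 − $127 = $3,582.354662
Total = $3,582.354662 + $829 = $4,411.354662

$4,411.35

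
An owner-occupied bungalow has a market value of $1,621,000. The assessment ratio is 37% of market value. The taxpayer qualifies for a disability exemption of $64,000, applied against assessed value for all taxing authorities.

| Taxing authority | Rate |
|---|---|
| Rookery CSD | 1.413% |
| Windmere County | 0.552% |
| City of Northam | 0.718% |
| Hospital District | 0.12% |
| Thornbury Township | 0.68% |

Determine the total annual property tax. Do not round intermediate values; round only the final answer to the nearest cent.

$18,660.87

Assessed value = $1,621,000 × 0.37 = $599,770
Taxable value = $599,770 − $64,000 = $535,770
Rookery CSD: $535,770 × 0.01413 = $7,570.4301
Windmere County: $535,770 × 0.00552 = $2,957.4504
City of Northam: $535,770 × 0.00718 = $3,846.8286
Hospital District: $535,770 × 0.0012 = $642.924
Thornbury Township: $535,770 × 0.0068 = $3,643.236
Total = $7,570.4301 + $2,957.4504 + $3,846.8286 + $642.924 + $3,643.236 = $18,660.8691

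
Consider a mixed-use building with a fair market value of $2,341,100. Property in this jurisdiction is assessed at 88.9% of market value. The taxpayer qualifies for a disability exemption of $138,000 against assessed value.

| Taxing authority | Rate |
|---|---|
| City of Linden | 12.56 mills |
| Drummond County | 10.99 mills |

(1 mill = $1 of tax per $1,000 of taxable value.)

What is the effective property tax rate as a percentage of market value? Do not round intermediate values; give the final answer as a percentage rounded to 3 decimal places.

Assessed value = $2,341,100 × 0.889 = $2,081,237.9
Taxable value = $2,081,237.9 − $138,000 = $1,943,237.9
City of Linden: $1,943,237.9 × 0.01256 = $24,407.068024
Drummond County: $1,943,237.9 × 0.01099 = $21,356.184521
Total tax = $45,763.252545
Effective rate = $45,763.252545 ÷ $2,341,100 = 1.955% of market value

1.955%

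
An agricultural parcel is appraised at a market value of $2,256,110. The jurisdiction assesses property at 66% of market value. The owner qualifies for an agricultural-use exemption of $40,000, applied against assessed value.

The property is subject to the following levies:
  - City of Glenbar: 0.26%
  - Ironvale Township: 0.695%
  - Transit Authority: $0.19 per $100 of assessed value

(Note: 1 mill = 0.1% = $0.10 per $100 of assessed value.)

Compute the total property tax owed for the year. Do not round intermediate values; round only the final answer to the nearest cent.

Assessed value = $2,256,110 × 0.66 = $1,489,032.6
Taxable value = $1,489,032.6 − $40,000 = $1,449,032.6
City of Glenbar: $1,449,032.6 × 0.0026 = $3,767.48476
Ironvale Township: $1,449,032.6 × 0.00695 = $10,070.77657
Transit Authority: $1,449,032.6 × 0.0019 = $2,753.16194
Total = $16,591.42327

$16,591.42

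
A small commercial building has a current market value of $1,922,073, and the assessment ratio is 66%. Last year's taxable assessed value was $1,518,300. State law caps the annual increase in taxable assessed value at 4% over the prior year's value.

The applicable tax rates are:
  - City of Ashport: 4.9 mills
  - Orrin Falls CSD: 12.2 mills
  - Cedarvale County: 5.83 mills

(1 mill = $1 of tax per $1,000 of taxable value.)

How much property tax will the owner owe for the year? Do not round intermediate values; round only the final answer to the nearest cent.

Uncapped assessed value = $1,922,073 × 0.66 = $1,268,568.18
Cap limit = $1,518,300 × 1.04 = $1,579,032
Taxable assessed value = min($1,268,568.18, $1,579,032) = $1,268,568.18 (cap does not bind)
City of Ashport: $1,268,568.18 × 0.0049 = $6,215.984082
Orrin Falls CSD: $1,268,568.18 × 0.0122 = $15,476.531796
Cedarvale County: $1,268,568.18 × 0.00583 = $7,395.7524894
Total = $29,088.2683674

$29,088.27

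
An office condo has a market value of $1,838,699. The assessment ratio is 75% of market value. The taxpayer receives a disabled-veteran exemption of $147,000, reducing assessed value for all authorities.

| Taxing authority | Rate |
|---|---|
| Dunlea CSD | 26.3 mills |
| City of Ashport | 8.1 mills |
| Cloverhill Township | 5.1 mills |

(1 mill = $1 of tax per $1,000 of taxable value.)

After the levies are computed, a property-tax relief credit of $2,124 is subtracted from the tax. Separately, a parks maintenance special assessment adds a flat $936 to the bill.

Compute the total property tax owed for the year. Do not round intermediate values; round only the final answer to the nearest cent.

Assessed value = $1,838,699 × 0.75 = $1,379,024.25
Taxable value = $1,379,024.25 − $147,000 = $1,232,024.25
Dunlea CSD: $1,232,024.25 × 0.0263 = $32,402.237775
City of Ashport: $1,232,024.25 × 0.0081 = $9,979.396425
Cloverhill Township: $1,232,024.25 × 0.0051 = $6,283.323675
Levies subtotal = $48,664.957875
After credit = $48,664.957875 − $2,124 = $46,540.957875
Total = $46,540.957875 + $936 = $47,476.957875

$47,476.96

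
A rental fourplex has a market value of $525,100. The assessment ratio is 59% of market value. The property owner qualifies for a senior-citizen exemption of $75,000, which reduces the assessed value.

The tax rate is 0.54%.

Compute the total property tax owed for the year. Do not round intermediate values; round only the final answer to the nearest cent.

$1,267.97

Assessed value = $525,100 × 0.59 = $309,809
Taxable value = $309,809 − $75,000 = $234,809
Tax = $234,809 × 0.0054 = $1,267.9686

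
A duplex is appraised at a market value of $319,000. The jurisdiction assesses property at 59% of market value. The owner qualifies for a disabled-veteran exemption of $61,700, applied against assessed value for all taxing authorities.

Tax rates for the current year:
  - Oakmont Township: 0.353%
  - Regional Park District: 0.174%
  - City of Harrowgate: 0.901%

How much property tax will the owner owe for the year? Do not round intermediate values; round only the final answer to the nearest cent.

Assessed value = $319,000 × 0.59 = $188,210
Taxable value = $188,210 − $61,700 = $126,510
Oakmont Township: $126,510 × 0.00353 = $446.5803
Regional Park District: $126,510 × 0.00174 = $220.1274
City of Harrowgate: $126,510 × 0.00901 = $1,139.8551
Total = $446.5803 + $220.1274 + $1,139.8551 = $1,806.5628

$1,806.56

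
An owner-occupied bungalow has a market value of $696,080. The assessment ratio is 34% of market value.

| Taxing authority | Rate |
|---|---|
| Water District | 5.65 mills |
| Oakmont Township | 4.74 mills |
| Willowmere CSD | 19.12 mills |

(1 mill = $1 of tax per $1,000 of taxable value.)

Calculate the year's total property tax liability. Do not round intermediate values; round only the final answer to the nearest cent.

Assessed value = $696,080 × 0.34 = $236,667.2
Water District: $236,667.2 × 0.00565 = $1,337.16968
Oakmont Township: $236,667.2 × 0.00474 = $1,121.802528
Willowmere CSD: $236,667.2 × 0.01912 = $4,525.076864
Total = $1,337.16968 + $1,121.802528 + $4,525.076864 = $6,984.049072

$6,984.05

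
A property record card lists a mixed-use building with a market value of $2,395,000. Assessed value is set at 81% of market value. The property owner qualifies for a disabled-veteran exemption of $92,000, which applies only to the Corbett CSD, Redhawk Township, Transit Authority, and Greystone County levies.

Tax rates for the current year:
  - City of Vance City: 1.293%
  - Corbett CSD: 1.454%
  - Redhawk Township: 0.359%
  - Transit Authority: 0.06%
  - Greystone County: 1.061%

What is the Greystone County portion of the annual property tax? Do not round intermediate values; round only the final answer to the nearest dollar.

Assessed value = $2,395,000 × 0.81 = $1,939,950
Greystone County taxable value = $1,939,950 − $92,000 = $1,847,950
Greystone County levy = $1,847,950 × 0.01061 = $19,606.7495

$19,607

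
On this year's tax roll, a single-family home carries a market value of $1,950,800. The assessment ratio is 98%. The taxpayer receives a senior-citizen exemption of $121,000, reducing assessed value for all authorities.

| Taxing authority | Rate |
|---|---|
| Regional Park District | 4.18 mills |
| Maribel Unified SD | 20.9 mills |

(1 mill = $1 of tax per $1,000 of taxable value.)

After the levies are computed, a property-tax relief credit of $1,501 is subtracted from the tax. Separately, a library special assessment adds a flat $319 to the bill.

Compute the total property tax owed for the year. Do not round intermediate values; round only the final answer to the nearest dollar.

Assessed value = $1,950,800 × 0.98 = $1,911,784
Taxable value = $1,911,784 − $121,000 = $1,790,784
Regional Park District: $1,790,784 × 0.00418 = $7,485.47712
Maribel Unified SD: $1,790,784 × 0.0209 = $37,427.3856
Levies subtotal = $44,912.86272
After credit = $44,912.86272 − $1,501 = $43,411.86272
Total = $43,411.86272 + $319 = $43,730.86272

$43,731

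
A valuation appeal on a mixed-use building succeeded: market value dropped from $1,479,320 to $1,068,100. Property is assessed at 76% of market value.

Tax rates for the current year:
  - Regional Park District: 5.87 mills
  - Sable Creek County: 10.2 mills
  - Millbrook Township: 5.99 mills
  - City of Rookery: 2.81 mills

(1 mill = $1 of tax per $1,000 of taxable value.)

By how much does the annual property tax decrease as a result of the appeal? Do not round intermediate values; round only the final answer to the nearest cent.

$7,772.55

Old assessed value = $1,479,320 × 0.76 = $1,124,283.2
New assessed value = $1,068,100 × 0.76 = $811,756
Combined rate = 0.00587 + 0.0102 + 0.00599 + 0.00281 = 0.02487
Old tax = $1,124,283.2 × 0.02487 = $27,960.923184
New tax = $811,756 × 0.02487 = $20,188.37172
Reduction = $27,960.923184 − $20,188.37172 = $7,772.551464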